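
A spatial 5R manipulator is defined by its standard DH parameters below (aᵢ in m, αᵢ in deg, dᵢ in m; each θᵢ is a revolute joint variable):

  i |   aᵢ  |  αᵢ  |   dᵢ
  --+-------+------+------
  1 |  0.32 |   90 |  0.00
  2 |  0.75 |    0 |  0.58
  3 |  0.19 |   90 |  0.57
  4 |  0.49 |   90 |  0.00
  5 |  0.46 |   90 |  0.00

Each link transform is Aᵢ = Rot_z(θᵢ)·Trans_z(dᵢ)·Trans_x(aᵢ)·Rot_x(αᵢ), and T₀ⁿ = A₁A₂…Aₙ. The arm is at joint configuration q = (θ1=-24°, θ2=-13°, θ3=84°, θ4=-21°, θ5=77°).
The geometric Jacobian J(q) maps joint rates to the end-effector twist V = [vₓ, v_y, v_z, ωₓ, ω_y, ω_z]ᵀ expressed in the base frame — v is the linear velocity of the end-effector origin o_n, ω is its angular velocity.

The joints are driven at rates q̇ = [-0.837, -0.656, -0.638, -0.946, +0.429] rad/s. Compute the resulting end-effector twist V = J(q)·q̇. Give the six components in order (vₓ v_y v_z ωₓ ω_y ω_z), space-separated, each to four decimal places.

o_n = [1.1871, -1.5546, 0.3889]
J₁: ẑ×o_n = [1.5546, 1.1871, -0.0000], ω = ẑ
J2: z=[-0.4067, -0.9135, 0.0000] o=[0.2923, -0.1302, 0.0000] → [-0.3553, 0.1582, 1.3968, -0.4067, -0.9135, 0.0000]
J3: z=[-0.4067, -0.9135, 0.0000] o=[0.7240, -0.9572, -0.1687] → [-0.5094, 0.2268, 0.6660, -0.4067, -0.9135, 0.0000]
J4: z=[0.8638, -0.3846, -0.3256] o=[0.5487, -1.5031, 0.0109] → [-0.1621, -0.5343, 0.2011, 0.8638, -0.3846, -0.3256]
J5: z=[0.2731, 0.9003, -0.3388] o=[0.7562, -1.4033, 0.4435] → [-0.1004, -0.1311, -0.4293, 0.2731, 0.9003, -0.3388]
V = J·q̇ = [-0.6329, -0.7929, -1.7157, -0.1736, 1.9322, -0.6744]

-0.6329 -0.7929 -1.7157 -0.1736 1.9322 -0.6744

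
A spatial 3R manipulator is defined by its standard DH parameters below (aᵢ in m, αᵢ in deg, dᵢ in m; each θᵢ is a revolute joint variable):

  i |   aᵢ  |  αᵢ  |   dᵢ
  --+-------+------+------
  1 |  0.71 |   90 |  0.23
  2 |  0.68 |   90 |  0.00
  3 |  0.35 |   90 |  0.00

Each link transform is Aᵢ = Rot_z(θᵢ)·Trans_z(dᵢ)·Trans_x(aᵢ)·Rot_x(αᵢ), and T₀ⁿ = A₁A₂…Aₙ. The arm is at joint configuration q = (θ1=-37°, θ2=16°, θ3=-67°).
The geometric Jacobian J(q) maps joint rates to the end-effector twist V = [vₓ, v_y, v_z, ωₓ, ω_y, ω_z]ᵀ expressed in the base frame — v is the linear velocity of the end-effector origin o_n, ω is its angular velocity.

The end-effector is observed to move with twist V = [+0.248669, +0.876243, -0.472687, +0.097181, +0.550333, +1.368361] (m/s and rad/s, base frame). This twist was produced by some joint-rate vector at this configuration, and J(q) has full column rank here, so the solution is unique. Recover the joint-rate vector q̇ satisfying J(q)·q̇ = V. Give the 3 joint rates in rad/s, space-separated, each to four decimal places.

o_n = [1.3879, -0.6425, 0.4551]
J₁: ẑ×o_n = [0.6425, 1.3879, -0.0000], ω = ẑ
J2: z=[-0.6018, -0.7986, 0.0000] o=[0.5670, -0.4273, 0.2300] → [-0.1798, 0.1355, 0.7851, -0.6018, -0.7986, 0.0000]
J3: z=[0.2201, -0.1659, -0.9613] o=[1.0891, -0.8207, 0.4174] → [0.1650, -0.2956, 0.0888, 0.2201, -0.1659, -0.9613]
q̇ = J⁺·V = [0.4840, -0.4980, -0.9200]

0.4840 -0.4980 -0.9200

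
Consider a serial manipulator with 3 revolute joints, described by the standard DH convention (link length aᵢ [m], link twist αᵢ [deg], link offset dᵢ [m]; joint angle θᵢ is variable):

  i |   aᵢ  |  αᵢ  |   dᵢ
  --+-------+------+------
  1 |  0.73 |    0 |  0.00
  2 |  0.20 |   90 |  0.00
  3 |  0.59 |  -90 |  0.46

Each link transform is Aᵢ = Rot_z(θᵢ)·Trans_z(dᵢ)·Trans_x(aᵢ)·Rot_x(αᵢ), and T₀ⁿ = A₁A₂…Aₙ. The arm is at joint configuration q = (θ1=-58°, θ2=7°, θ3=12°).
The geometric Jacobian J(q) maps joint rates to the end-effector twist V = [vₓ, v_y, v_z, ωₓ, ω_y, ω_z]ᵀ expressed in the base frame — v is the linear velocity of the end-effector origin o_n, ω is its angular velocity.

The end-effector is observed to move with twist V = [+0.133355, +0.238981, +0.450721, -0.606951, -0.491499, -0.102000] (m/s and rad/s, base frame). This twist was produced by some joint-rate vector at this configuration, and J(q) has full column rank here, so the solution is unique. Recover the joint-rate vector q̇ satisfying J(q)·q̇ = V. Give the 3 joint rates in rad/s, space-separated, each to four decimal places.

0.4600 -0.5620 0.7810

o_n = [0.5184, -1.5125, 0.1227]
J₁: ẑ×o_n = [1.5125, 0.5184, -0.0000], ω = ẑ
J2: z=[0.0000, 0.0000, 1.0000] o=[0.3868, -0.6191, 0.0000] → [0.8934, 0.1316, -0.0000, 0.0000, 0.0000, 1.0000]
J3: z=[-0.7771, -0.6293, 0.0000] o=[0.5127, -0.7745, 0.0000] → [-0.0772, 0.0953, 0.5771, -0.7771, -0.6293, 0.0000]
q̇ = J⁺·V = [0.4600, -0.5620, 0.7810]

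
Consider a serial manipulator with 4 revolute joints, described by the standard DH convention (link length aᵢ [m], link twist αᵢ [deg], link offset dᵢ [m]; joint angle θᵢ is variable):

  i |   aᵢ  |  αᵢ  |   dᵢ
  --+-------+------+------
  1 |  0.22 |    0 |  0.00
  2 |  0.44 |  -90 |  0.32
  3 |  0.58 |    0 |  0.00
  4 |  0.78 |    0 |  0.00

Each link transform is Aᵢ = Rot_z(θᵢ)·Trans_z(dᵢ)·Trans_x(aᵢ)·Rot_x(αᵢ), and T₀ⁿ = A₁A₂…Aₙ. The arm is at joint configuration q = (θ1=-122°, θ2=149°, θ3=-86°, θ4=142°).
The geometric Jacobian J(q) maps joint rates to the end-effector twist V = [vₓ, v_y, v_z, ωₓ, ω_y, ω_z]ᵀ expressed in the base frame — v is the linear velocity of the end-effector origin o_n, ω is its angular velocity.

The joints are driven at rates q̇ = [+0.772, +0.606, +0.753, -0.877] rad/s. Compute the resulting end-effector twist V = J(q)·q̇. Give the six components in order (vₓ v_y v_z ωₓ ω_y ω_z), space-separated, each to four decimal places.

o_n = [0.7001, 0.2296, 0.2519]
J₁: ẑ×o_n = [-0.2296, 0.7001, 0.0000], ω = ẑ
J2: z=[0.0000, 0.0000, 1.0000] o=[-0.1166, -0.1866, 0.0000] → [-0.4161, 0.8167, 0.0000, 0.0000, 0.0000, 1.0000]
J3: z=[-0.4540, 0.8910, 0.0000] o=[0.2755, 0.0132, 0.3200] → [-0.0606, -0.0309, -0.4766, -0.4540, 0.8910, 0.0000]
J4: z=[-0.4540, 0.8910, 0.0000] o=[0.3115, 0.0316, 0.8986] → [-0.5762, -0.2936, -0.4362, -0.4540, 0.8910, 0.0000]
V = J·q̇ = [0.0302, 1.2696, 0.0236, 0.0563, -0.1105, 1.3780]

0.0302 1.2696 0.0236 0.0563 -0.1105 1.3780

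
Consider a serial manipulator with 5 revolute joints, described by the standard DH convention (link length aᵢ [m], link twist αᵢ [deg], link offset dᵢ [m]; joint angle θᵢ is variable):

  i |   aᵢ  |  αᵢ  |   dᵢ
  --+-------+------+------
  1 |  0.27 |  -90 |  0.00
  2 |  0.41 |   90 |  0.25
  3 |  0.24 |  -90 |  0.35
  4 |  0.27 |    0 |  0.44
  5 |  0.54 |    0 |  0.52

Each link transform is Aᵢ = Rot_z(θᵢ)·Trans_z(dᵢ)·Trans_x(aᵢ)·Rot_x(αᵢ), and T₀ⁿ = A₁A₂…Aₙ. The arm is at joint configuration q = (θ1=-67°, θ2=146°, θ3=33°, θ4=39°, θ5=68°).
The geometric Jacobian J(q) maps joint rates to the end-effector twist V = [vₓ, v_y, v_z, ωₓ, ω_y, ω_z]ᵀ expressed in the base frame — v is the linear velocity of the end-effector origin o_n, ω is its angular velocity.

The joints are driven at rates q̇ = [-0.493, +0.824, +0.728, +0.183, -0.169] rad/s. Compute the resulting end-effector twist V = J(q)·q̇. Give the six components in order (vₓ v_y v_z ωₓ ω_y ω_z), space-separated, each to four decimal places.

0.3367 -1.3300 0.6856 0.9308 -0.0540 -1.0923

o_n = [1.1069, 0.4997, 0.2050]
J₁: ẑ×o_n = [-0.4997, 1.1069, 0.0000], ω = ẑ
J2: z=[0.9205, 0.3907, 0.0000] o=[0.1055, -0.2485, 0.0000] → [0.0801, -0.1887, 0.2975, 0.9205, 0.3907, 0.0000]
J3: z=[0.2185, -0.5147, -0.8290] o=[0.2028, 0.1620, -0.2293] → [0.0564, -0.8444, 0.5391, 0.2185, -0.5147, -0.8290]
J4: z=[0.9484, -0.0879, 0.3046] o=[0.3344, 0.1866, -0.6320] → [-0.1690, -0.5586, 0.3649, 0.9484, -0.0879, 0.3046]
J5: z=[0.9484, -0.0879, 0.3046] o=[0.7628, 0.4143, -0.4555] → [-0.0841, -0.5217, 0.1113, 0.9484, -0.0879, 0.3046]
V = J·q̇ = [0.3367, -1.3300, 0.6856, 0.9308, -0.0540, -1.0923]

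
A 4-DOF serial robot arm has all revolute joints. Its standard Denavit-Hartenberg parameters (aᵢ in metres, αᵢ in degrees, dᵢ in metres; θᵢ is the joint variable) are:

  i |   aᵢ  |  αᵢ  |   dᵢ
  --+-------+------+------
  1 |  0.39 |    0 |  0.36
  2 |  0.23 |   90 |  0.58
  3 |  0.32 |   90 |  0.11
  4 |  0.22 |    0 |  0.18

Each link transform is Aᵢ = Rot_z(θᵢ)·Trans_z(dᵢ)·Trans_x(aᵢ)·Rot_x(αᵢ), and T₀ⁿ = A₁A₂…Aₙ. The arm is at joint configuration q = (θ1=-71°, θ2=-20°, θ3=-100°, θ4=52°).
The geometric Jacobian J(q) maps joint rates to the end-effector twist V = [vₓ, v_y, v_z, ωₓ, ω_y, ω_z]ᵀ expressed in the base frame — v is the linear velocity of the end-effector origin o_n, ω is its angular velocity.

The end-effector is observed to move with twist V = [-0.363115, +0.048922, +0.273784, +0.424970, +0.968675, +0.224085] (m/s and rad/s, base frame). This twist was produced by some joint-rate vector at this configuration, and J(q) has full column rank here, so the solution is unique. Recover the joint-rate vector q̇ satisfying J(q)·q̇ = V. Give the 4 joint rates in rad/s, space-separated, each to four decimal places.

o_n = [-0.1559, -0.3375, 0.5227]
J₁: ẑ×o_n = [0.3375, -0.1559, 0.0000], ω = ẑ
J2: z=[0.0000, 0.0000, 1.0000] o=[0.1270, -0.3688, 0.3600] → [-0.0313, -0.2829, 0.0000, 0.0000, 0.0000, 1.0000]
J3: z=[-0.9998, 0.0175, 0.0000] o=[0.1230, -0.5987, 0.9400] → [-0.0073, -0.4172, -0.2564, -0.9998, 0.0175, 0.0000]
J4: z=[0.0172, 0.9847, 0.1736] o=[0.0139, -0.5412, 0.6249] → [-0.1360, -0.0277, 0.1707, 0.0172, 0.9847, 0.1736]
q̇ = J⁺·V = [-0.6230, 0.6750, -0.4080, 0.9910]

-0.6230 0.6750 -0.4080 0.9910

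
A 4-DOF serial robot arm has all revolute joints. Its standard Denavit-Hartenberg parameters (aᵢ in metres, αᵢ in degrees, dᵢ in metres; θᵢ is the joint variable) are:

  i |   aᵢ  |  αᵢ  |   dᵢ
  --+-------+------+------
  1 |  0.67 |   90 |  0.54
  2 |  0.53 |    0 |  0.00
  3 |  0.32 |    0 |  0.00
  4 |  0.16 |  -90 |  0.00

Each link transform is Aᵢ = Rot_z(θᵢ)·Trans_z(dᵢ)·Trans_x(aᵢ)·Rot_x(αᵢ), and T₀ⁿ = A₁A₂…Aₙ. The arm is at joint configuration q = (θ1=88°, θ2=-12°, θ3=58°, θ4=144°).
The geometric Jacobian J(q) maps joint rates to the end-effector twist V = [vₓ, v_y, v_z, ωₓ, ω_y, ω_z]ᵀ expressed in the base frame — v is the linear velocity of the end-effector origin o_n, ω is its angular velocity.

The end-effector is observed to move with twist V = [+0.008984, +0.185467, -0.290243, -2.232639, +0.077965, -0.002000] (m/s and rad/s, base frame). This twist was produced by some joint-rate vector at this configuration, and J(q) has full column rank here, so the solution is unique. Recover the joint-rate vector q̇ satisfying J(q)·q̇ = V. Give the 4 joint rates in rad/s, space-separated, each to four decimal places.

o_n = [0.0437, 1.2524, 0.6322]
J₁: ẑ×o_n = [-1.2524, 0.0437, 0.0000], ω = ẑ
J2: z=[0.9994, -0.0349, 0.0000] o=[0.0234, 0.6696, 0.5400] → [-0.0032, -0.0922, 0.5831, 0.9994, -0.0349, 0.0000]
J3: z=[0.9994, -0.0349, 0.0000] o=[0.0415, 1.1877, 0.4298] → [-0.0071, -0.2023, 0.0647, 0.9994, -0.0349, 0.0000]
J4: z=[0.9994, -0.0349, 0.0000] o=[0.0492, 1.4098, 0.6600] → [0.0010, 0.0278, -0.1576, 0.9994, -0.0349, 0.0000]
q̇ = J⁺·V = [-0.0020, -0.6450, -0.7400, -0.8490]

-0.0020 -0.6450 -0.7400 -0.8490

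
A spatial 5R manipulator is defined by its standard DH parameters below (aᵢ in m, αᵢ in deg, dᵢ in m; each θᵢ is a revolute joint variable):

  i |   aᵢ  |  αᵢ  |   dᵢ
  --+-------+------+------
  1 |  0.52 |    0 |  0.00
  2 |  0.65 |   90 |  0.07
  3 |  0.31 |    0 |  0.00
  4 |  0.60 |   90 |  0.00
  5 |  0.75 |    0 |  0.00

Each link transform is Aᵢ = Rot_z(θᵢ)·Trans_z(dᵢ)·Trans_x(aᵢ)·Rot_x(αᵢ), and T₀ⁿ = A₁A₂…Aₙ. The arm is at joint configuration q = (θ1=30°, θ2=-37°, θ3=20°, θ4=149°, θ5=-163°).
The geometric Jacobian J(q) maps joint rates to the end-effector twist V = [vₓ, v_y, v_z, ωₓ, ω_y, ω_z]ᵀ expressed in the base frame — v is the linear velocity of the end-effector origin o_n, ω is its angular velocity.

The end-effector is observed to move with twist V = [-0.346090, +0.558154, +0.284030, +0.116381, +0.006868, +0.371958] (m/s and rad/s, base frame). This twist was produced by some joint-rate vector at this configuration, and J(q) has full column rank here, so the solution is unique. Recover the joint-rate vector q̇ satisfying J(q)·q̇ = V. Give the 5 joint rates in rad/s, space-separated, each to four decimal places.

o_n = [1.5256, 0.3489, 0.1537]
J₁: ẑ×o_n = [-0.3489, 1.5256, 0.0000], ω = ẑ
J2: z=[0.0000, 0.0000, 1.0000] o=[0.4503, 0.2600, 0.0000] → [-0.0889, 1.0752, 0.0000, 0.0000, 0.0000, 1.0000]
J3: z=[-0.1219, -0.9925, 0.0000] o=[1.0955, 0.1808, 0.0700] → [-0.0830, 0.0102, 0.4064, -0.1219, -0.9925, 0.0000]
J4: z=[-0.1219, -0.9925, 0.0000] o=[1.3846, 0.1453, 0.1760] → [0.0222, -0.0027, 0.1151, -0.1219, -0.9925, 0.0000]
J5: z=[0.1894, -0.0233, 0.9816] o=[0.8000, 0.2171, 0.2905] → [-0.1262, 0.7381, 0.0418, 0.1894, -0.0233, 0.9816]
q̇ = J⁺·V = [0.7490, -0.9670, 0.8970, -0.9180, 0.6010]

0.7490 -0.9670 0.8970 -0.9180 0.6010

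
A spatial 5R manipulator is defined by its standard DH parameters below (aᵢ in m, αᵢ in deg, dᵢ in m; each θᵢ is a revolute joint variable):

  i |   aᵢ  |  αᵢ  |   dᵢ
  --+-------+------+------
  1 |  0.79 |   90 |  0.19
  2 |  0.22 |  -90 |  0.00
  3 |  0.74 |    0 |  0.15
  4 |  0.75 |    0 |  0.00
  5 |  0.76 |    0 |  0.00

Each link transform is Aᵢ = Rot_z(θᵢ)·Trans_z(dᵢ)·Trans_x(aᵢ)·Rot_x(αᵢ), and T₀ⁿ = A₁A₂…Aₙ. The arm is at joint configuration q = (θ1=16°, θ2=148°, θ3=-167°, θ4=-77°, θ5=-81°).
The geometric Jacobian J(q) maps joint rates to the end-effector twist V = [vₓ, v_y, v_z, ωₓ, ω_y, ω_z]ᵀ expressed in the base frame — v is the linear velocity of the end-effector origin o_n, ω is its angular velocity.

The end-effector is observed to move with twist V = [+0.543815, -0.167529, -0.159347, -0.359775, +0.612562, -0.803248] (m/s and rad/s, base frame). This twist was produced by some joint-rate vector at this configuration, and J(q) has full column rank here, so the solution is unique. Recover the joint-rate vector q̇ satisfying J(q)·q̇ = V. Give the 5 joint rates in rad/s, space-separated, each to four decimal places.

-0.5200 -0.6880 0.0540 0.0040 0.2760

o_n = [0.5919, 1.1513, -0.0470]
J₁: ẑ×o_n = [-1.1513, 0.5919, 0.0000], ω = ẑ
J2: z=[0.2756, -0.9613, 0.0000] o=[0.7594, 0.2178, 0.1900] → [0.2279, 0.0653, 0.0963, 0.2756, -0.9613, 0.0000]
J3: z=[-0.5094, -0.1461, -0.8480] o=[0.5801, 0.1663, 0.3066] → [0.8869, -0.1901, -0.5000, -0.5094, -0.1461, -0.8480]
J4: z=[-0.5094, -0.1461, -0.8480] o=[1.1373, 0.1529, -0.2027] → [0.8239, 0.5419, -0.5882, -0.5094, -0.1461, -0.8480]
J5: z=[-0.5094, -0.1461, -0.8480] o=[1.2195, 0.8778, -0.3769] → [0.1838, 0.7003, -0.2310, -0.5094, -0.1461, -0.8480]
q̇ = J⁺·V = [-0.5200, -0.6880, 0.0540, 0.0040, 0.2760]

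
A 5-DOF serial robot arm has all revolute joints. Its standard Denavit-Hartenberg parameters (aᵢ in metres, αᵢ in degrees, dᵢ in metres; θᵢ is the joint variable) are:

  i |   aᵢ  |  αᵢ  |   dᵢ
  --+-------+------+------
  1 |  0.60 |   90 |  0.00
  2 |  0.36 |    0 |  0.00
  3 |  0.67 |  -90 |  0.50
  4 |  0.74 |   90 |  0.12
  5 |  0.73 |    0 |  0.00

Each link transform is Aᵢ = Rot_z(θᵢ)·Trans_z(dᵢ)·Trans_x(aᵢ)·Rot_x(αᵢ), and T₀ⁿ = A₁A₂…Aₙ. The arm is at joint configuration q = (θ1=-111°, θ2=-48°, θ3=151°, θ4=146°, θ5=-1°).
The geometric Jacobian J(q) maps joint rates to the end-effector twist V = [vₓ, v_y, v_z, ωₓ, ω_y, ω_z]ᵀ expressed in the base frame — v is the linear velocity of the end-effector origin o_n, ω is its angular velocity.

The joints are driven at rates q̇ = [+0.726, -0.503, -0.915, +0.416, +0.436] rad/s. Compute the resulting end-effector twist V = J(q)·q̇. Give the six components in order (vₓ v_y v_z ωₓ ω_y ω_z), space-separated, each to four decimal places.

o_n = [-0.0076, -0.9181, -0.8262]
J₁: ẑ×o_n = [0.9181, -0.0076, 0.0000], ω = ẑ
J2: z=[-0.9336, 0.3584, 0.0000] o=[-0.2150, -0.5601, 0.0000] → [-0.2961, -0.7713, 0.2598, -0.9336, 0.3584, 0.0000]
J3: z=[-0.9336, 0.3584, 0.0000] o=[-0.3013, -0.7850, -0.2675] → [-0.2002, -0.5216, 0.0189, -0.9336, 0.3584, 0.0000]
J4: z=[0.3492, 0.9097, -0.2250] o=[-0.7141, -0.4651, 0.3853] → [-1.2039, 0.2641, -0.8009, 0.3492, 0.9097, -0.2250]
J5: z=[0.8191, -0.1797, 0.5449] o=[-0.3354, -0.6331, -0.2395] → [0.2607, 0.6592, -0.1745, 0.8191, -0.1797, 0.5449]
V = J·q̇ = [0.6114, 1.2570, -0.5572, 1.8262, -0.2081, 0.8700]

0.6114 1.2570 -0.5572 1.8262 -0.2081 0.8700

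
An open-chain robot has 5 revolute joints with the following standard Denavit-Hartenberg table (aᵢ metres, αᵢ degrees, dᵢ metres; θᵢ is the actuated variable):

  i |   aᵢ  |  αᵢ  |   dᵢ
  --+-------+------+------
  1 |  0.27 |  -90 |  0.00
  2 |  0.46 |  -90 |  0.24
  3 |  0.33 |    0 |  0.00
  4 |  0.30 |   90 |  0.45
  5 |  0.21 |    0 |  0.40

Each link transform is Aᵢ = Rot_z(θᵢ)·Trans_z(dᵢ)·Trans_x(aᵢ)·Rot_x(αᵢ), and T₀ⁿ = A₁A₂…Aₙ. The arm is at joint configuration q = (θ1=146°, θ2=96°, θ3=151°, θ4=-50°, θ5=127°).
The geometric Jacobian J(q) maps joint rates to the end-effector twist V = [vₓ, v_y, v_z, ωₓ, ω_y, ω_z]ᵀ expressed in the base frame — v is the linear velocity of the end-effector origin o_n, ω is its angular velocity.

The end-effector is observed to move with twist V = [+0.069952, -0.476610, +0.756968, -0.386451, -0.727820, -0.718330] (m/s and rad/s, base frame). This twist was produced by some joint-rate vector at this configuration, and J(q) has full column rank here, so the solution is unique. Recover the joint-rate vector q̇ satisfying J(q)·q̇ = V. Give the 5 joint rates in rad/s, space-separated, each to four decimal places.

0.0770 0.9750 0.8790 -0.8760 0.8150

o_n = [0.4247, -0.0853, -0.4634]
J₁: ẑ×o_n = [0.0853, 0.4247, -0.0000], ω = ẑ
J2: z=[-0.5592, -0.8290, 0.0000] o=[-0.2238, 0.1510, 0.0000] → [0.3842, -0.2591, 0.6698, -0.5592, -0.8290, 0.0000]
J3: z=[0.8245, -0.5561, 0.1045] o=[-0.3182, -0.0749, -0.4575] → [0.0044, 0.0826, 0.4045, 0.8245, -0.5561, 0.1045]
J4: z=[0.8245, -0.5561, 0.1045] o=[-0.2537, 0.0746, -0.1704] → [0.1797, 0.3125, 0.2454, 0.8245, -0.5561, 0.1045]
J5: z=[0.1918, 0.1008, -0.9762] o=[0.2770, 0.0719, -0.0665] → [-0.1935, -0.0681, -0.0450, 0.1918, 0.1008, -0.9762]
q̇ = J⁺·V = [0.0770, 0.9750, 0.8790, -0.8760, 0.8150]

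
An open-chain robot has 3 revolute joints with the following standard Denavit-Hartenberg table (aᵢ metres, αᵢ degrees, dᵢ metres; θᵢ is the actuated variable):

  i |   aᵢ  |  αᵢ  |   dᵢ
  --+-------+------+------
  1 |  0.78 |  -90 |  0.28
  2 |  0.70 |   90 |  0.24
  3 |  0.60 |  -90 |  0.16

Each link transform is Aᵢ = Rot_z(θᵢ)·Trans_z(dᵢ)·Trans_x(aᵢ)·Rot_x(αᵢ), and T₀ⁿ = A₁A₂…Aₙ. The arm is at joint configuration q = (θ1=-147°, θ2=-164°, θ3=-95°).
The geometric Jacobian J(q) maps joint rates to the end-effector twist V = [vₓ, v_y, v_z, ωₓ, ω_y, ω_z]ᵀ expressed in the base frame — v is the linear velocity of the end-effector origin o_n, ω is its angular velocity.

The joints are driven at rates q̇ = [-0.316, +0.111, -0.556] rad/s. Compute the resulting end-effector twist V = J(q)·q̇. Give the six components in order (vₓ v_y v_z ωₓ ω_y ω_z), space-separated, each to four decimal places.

o_n = [-0.2898, 0.2383, 0.3047]
J₁: ẑ×o_n = [-0.2383, -0.2898, 0.0000], ω = ẑ
J2: z=[0.5446, -0.8387, 0.0000] o=[-0.6542, -0.4248, 0.2800] → [-0.0207, -0.0135, 0.6667, 0.5446, -0.8387, 0.0000]
J3: z=[0.2312, 0.1501, -0.9613] o=[0.0409, -0.2596, 0.4729] → [0.4534, 0.3568, 0.1648, 0.2312, 0.1501, -0.9613]
V = J·q̇ = [-0.1791, -0.1083, -0.0176, -0.0681, -0.1766, 0.2185]

-0.1791 -0.1083 -0.0176 -0.0681 -0.1766 0.2185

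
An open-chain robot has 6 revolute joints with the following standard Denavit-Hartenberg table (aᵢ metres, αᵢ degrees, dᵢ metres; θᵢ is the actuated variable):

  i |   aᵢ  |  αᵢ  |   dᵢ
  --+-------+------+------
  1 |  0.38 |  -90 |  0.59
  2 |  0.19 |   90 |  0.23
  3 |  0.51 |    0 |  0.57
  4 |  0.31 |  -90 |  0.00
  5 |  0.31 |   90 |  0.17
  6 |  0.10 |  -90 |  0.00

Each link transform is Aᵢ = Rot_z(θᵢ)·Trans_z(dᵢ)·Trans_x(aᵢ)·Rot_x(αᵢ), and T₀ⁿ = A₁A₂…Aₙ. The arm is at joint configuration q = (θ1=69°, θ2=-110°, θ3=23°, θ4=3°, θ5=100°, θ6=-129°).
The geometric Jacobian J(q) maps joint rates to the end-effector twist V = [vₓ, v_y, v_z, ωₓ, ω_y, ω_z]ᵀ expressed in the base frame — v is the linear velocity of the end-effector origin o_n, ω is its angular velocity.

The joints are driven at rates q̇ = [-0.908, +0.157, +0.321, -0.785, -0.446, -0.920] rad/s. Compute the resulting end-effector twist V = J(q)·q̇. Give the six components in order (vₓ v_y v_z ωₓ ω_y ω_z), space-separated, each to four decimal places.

-0.1266 0.6849 0.1822 0.7768 0.2348 -1.3854

o_n = [-0.6666, 0.0194, 1.2855]
J₁: ẑ×o_n = [-0.0194, -0.6666, 0.0000], ω = ẑ
J2: z=[-0.9336, 0.3584, 0.0000] o=[0.1362, 0.3548, 0.5900] → [0.2493, 0.6493, 0.6008, -0.9336, 0.3584, 0.0000]
J3: z=[-0.3368, -0.8773, -0.3420] o=[-0.1018, 0.3765, 0.7685] → [-0.5757, 0.3673, -0.3752, -0.3368, -0.8773, -0.3420]
J4: z=[-0.3368, -0.8773, -0.3420] o=[-0.5374, -0.2020, 1.0147] → [-0.1618, 0.1354, -0.1880, -0.3368, -0.8773, -0.3420]
J5: z=[-0.7854, 0.4621, -0.4119] o=[-0.6984, -0.2423, 1.2766] → [0.1119, -0.0060, -0.2202, -0.7854, 0.4621, -0.4119]
J6: z=[-0.4531, 0.0244, 0.8912] o=[-0.7011, 0.1111, 1.2655] → [0.0822, 0.0398, 0.0407, -0.4531, 0.0244, 0.8912]
V = J·q̇ = [-0.1266, 0.6849, 0.1822, 0.7768, 0.2348, -1.3854]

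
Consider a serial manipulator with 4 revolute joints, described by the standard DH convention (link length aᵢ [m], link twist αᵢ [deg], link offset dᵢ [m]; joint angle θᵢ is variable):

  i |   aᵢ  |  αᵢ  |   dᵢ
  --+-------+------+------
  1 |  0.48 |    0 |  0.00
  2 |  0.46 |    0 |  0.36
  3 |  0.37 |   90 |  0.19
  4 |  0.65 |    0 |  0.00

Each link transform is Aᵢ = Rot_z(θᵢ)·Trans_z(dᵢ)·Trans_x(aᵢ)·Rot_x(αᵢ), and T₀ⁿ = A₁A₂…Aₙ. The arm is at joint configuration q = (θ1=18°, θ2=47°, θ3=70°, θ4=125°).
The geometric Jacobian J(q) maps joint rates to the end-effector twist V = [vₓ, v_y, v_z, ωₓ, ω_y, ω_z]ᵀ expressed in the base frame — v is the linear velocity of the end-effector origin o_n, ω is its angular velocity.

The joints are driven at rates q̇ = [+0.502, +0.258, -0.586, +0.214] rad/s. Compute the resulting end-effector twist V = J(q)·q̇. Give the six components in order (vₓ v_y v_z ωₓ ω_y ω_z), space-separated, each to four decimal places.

-0.3104 0.2967 -0.0798 0.1513 0.1513 0.1740

o_n = [0.6529, 0.5632, 1.0824]
J₁: ẑ×o_n = [-0.5632, 0.6529, 0.0000], ω = ẑ
J2: z=[0.0000, 0.0000, 1.0000] o=[0.4565, 0.1483, 0.0000] → [-0.4149, 0.1964, 0.0000, 0.0000, 0.0000, 1.0000]
J3: z=[0.0000, 0.0000, 1.0000] o=[0.6509, 0.5652, 0.3600] → [0.0020, 0.0020, -0.0000, 0.0000, 0.0000, 1.0000]
J4: z=[0.7071, 0.7071, 0.0000] o=[0.3893, 0.8269, 0.5500] → [0.3765, -0.3765, -0.3728, 0.7071, 0.7071, 0.0000]
V = J·q̇ = [-0.3104, 0.2967, -0.0798, 0.1513, 0.1513, 0.1740]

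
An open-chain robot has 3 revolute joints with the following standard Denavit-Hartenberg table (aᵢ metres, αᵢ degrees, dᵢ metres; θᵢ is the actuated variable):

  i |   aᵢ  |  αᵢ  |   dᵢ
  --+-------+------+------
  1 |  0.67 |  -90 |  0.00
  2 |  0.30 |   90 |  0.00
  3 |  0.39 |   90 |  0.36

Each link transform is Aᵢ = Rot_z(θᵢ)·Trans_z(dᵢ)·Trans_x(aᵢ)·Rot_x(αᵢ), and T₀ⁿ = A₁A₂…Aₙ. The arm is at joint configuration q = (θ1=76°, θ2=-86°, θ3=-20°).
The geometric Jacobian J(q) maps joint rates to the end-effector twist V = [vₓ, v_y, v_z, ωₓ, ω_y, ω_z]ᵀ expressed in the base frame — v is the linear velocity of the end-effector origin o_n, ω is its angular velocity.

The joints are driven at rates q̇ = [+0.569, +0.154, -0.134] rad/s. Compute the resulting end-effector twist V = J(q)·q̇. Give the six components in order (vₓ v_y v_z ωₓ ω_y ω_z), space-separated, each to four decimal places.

o_n = [0.2159, 0.3145, 0.6900]
J₁: ẑ×o_n = [-0.3145, 0.2159, 0.0000], ω = ẑ
J2: z=[-0.9703, 0.2419, 0.0000] o=[0.1621, 0.6501, 0.0000] → [0.1669, 0.6695, 0.3126, -0.9703, 0.2419, 0.0000]
J3: z=[-0.2413, -0.9679, 0.0698] o=[0.1672, 0.6704, 0.2993] → [-0.3533, 0.0977, 0.1331, -0.2413, -0.9679, 0.0698]
V = J·q̇ = [-0.1059, 0.2128, 0.0303, -0.1171, 0.1670, 0.5597]

-0.1059 0.2128 0.0303 -0.1171 0.1670 0.5597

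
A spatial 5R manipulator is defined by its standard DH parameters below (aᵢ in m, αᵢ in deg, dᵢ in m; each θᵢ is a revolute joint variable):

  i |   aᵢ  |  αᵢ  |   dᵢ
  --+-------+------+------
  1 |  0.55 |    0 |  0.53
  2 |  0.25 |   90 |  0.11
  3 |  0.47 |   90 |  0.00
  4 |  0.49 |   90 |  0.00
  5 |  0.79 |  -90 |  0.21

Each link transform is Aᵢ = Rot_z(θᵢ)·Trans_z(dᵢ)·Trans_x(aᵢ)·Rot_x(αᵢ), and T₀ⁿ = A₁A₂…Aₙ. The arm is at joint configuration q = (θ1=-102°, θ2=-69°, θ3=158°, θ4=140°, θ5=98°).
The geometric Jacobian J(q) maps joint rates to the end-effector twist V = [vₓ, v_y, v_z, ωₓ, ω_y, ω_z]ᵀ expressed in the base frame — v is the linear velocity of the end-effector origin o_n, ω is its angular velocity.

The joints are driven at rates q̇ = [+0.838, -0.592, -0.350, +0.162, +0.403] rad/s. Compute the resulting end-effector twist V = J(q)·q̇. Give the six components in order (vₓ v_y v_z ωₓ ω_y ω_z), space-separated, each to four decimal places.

o_n = [-0.4267, -0.1772, 1.4829]
J₁: ẑ×o_n = [0.1772, -0.4267, 0.0000], ω = ẑ
J2: z=[0.0000, 0.0000, 1.0000] o=[-0.1144, -0.5380, 0.5300] → [-0.3607, -0.3123, 0.0000, 0.0000, 0.0000, 1.0000]
J3: z=[-0.1564, 0.9877, 0.0000] o=[-0.3613, -0.5771, 0.6400] → [0.8325, 0.1319, 0.0021, -0.1564, 0.9877, 0.0000]
J4: z=[-0.3700, -0.0586, 0.9272] o=[0.0691, -0.5089, 0.8161] → [-0.3466, -0.2130, -0.1518, -0.3700, -0.0586, 0.9272]
J5: z=[0.4688, 0.8498, 0.2408] o=[-0.3239, -0.2523, 0.6755] → [0.6682, -0.4033, 0.1226, 0.4688, 0.8498, 0.2408]
V = J·q̇ = [0.2838, -0.4159, 0.0241, 0.1837, -0.0127, 0.4932]

0.2838 -0.4159 0.0241 0.1837 -0.0127 0.4932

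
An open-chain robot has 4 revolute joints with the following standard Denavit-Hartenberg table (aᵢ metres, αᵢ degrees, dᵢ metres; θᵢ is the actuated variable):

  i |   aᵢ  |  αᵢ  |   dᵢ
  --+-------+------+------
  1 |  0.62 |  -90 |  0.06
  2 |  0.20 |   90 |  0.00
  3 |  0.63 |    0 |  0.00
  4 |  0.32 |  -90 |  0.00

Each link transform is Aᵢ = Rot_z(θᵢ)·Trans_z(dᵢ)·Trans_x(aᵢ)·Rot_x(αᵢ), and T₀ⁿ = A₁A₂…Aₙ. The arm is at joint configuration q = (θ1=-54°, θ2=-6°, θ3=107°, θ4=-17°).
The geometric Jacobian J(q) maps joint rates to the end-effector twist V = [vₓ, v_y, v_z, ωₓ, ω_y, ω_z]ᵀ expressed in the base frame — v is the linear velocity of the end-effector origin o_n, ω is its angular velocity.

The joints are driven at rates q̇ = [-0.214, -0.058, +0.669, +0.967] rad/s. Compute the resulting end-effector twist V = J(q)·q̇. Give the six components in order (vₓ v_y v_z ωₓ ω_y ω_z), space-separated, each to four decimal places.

o_n = [1.1200, 0.0279, 0.0617]
J₁: ẑ×o_n = [-0.0279, 1.1200, 0.0000], ω = ẑ
J2: z=[0.8090, 0.5878, 0.0000] o=[0.3644, -0.5016, 0.0600] → [0.0010, -0.0013, -0.0157, 0.8090, 0.5878, 0.0000]
J3: z=[-0.0614, 0.0846, 0.9945] o=[0.4813, -0.6625, 0.0809] → [-0.6883, 0.6339, -0.0964, -0.0614, 0.0846, 0.9945]
J4: z=[-0.0614, 0.0846, 0.9945] o=[0.8611, -0.1602, 0.0617] → [-0.1871, 0.2575, -0.0334, -0.0614, 0.0846, 0.9945]
V = J·q̇ = [-0.6354, 0.4335, -0.0959, -0.1474, 0.1043, 1.4130]

-0.6354 0.4335 -0.0959 -0.1474 0.1043 1.4130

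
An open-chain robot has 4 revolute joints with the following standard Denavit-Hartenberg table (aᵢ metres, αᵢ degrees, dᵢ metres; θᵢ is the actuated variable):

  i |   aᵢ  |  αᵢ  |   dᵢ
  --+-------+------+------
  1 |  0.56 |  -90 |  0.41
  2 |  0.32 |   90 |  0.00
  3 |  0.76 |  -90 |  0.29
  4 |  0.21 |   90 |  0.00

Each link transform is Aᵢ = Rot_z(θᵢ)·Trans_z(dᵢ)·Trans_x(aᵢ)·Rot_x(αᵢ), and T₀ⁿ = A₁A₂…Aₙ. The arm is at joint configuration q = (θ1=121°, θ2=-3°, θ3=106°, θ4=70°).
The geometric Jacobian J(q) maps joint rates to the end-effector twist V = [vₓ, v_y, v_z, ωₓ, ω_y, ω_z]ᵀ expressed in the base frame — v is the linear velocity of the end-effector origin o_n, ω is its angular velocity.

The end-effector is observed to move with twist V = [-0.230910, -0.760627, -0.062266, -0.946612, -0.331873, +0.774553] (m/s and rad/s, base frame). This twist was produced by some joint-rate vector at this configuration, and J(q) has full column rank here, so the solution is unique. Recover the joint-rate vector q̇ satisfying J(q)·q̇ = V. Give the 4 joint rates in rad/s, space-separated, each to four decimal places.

o_n = [-1.0180, 0.1417, 0.5073]
J₁: ẑ×o_n = [-0.1417, -1.0180, 0.0000], ω = ẑ
J2: z=[-0.8572, -0.5150, 0.0000] o=[-0.2884, 0.4800, 0.4100] → [-0.0501, 0.0834, -0.0857, -0.8572, -0.5150, 0.0000]
J3: z=[0.0270, -0.0449, 0.9986] o=[-0.4530, 0.7539, 0.4267] → [0.6078, -0.5664, -0.0418, 0.0270, -0.0449, 0.9986]
J4: z=[0.7307, -0.6809, -0.0503] o=[-0.9637, 0.1853, 0.7054] → [0.1327, 0.1475, -0.0689, 0.7307, -0.6809, -0.0503]
q̇ = J⁺·V = [0.8290, 0.9250, -0.0650, -0.2080]

0.8290 0.9250 -0.0650 -0.2080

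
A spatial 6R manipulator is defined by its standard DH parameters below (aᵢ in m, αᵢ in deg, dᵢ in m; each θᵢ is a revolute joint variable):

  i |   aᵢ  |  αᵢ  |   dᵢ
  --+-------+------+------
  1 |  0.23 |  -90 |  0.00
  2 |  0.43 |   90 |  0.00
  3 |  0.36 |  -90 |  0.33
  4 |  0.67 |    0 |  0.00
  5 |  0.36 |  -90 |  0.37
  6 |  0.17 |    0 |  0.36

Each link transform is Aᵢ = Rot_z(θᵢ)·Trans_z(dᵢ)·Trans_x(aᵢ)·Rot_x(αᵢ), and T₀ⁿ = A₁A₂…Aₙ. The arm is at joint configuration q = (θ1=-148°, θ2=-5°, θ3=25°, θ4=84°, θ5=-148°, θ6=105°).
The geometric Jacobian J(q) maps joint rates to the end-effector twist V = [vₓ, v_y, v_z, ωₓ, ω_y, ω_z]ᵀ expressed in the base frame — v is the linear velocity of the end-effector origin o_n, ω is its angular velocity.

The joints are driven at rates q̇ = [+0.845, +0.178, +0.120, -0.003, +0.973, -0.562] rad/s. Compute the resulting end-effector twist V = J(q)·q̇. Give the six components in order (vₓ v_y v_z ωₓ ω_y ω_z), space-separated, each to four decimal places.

o_n = [-0.8848, -1.2174, -0.1090]
J₁: ẑ×o_n = [1.2174, -0.8848, 0.0000], ω = ẑ
J2: z=[0.5299, -0.8480, 0.0000] o=[-0.1951, -0.1219, 0.0000] → [0.0924, 0.0577, -1.1655, 0.5299, -0.8480, 0.0000]
J3: z=[0.0739, 0.0462, 0.9962] o=[-0.5583, -0.3489, 0.0375] → [0.8585, -0.3144, -0.0491, 0.0739, 0.0462, 0.9962]
J4: z=[0.8373, -0.5455, -0.0368] o=[-0.7290, -0.6349, 0.3947] → [0.2533, 0.4274, -0.5728, 0.8373, -0.5455, -0.0368]
J5: z=[0.8373, -0.5455, -0.0368] o=[-0.8161, -0.7243, -0.2636] → [-0.1025, -0.1270, -0.4504, 0.8373, -0.5455, -0.0368]
J6: z=[-0.5193, -0.7724, -0.3657] o=[-0.5679, -1.0432, 0.0576] → [0.0649, 0.0294, -0.1543, -0.5193, -0.7724, -0.3657]
V = J·q̇ = [1.0112, -0.9165, -0.5631, 1.2072, -0.2405, 1.1343]

1.0112 -0.9165 -0.5631 1.2072 -0.2405 1.1343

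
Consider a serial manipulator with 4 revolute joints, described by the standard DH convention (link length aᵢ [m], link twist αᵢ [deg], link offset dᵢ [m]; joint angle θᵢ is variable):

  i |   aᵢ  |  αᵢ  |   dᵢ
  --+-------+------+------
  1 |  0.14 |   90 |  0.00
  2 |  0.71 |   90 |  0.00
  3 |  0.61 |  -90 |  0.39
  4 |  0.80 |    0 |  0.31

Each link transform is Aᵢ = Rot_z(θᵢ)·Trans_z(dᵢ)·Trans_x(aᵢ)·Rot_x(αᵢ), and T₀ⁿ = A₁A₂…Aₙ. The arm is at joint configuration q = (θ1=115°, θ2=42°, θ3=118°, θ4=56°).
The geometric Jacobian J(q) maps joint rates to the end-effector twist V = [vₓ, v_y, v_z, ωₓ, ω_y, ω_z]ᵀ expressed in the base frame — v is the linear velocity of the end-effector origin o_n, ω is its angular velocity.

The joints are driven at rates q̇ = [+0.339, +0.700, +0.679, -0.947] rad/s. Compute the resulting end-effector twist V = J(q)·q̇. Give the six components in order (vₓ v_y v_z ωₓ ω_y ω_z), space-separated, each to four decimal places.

o_n = [0.7512, 0.2537, 0.1628]
J₁: ẑ×o_n = [-0.2537, 0.7512, 0.0000], ω = ẑ
J2: z=[0.9063, 0.4226, 0.0000] o=[-0.0592, 0.1269, 0.0000] → [0.0688, -0.1476, -0.2275, 0.9063, 0.4226, 0.0000]
J3: z=[-0.2828, 0.6064, -0.7431] o=[-0.2822, 0.6051, 0.4751] → [-0.4505, -0.8562, -0.5273, -0.2828, 0.6064, -0.7431]
J4: z=[-0.1482, -0.7931, -0.5908] o=[0.1856, 0.8763, -0.0064] → [-0.5020, -0.3091, 0.5408, -0.1482, -0.7931, -0.5908]
V = J·q̇ = [0.1317, -0.1373, -1.0294, 0.5827, 1.4587, 0.3939]

0.1317 -0.1373 -1.0294 0.5827 1.4587 0.3939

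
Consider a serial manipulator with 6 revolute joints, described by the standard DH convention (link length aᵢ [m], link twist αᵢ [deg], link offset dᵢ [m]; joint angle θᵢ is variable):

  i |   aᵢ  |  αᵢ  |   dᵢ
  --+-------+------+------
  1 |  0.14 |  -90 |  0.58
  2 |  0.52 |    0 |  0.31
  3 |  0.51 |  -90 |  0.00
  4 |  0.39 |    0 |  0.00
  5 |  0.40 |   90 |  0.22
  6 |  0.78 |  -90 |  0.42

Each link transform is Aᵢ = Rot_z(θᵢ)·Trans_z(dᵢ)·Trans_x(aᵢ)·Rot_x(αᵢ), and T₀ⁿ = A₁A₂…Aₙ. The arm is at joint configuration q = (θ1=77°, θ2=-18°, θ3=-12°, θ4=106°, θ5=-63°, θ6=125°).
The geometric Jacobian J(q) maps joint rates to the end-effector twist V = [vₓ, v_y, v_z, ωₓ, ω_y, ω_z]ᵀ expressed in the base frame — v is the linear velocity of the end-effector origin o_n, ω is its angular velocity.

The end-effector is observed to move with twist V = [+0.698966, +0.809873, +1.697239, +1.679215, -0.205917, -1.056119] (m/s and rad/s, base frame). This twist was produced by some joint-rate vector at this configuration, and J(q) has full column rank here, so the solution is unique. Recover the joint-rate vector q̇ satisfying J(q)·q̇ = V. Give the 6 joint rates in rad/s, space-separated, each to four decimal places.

o_n = [0.0993, 1.6506, 0.3240]
J₁: ẑ×o_n = [-1.6506, 0.0993, 0.0000], ω = ẑ
J2: z=[-0.9744, 0.2250, 0.0000] o=[0.0315, 0.1364, 0.5800] → [-0.0576, -0.2495, -1.4906, -0.9744, 0.2250, 0.0000]
J3: z=[-0.9744, 0.2250, 0.0000] o=[-0.1593, 0.6880, 0.7407] → [-0.0937, -0.4060, -0.9961, -0.9744, 0.2250, 0.0000]
J4: z=[0.1125, 0.4872, -0.8660] o=[-0.0600, 1.1184, 0.9957] → [0.1337, -0.0623, -0.0177, 0.1125, 0.4872, -0.8660]
J5: z=[0.1125, 0.4872, -0.8660] o=[0.2844, 0.9433, 0.9419] → [0.3115, 0.2298, 0.1697, 0.1125, 0.4872, -0.8660]
J6: z=[-0.5797, 0.7400, 0.3410] o=[0.6319, 1.2360, 0.8977] → [-0.5659, -0.5143, 0.1538, -0.5797, 0.7400, 0.3410]
q̇ = J⁺·V = [-0.0360, -0.7570, -0.5430, 0.3020, 0.6700, -0.5230]

-0.0360 -0.7570 -0.5430 0.3020 0.6700 -0.5230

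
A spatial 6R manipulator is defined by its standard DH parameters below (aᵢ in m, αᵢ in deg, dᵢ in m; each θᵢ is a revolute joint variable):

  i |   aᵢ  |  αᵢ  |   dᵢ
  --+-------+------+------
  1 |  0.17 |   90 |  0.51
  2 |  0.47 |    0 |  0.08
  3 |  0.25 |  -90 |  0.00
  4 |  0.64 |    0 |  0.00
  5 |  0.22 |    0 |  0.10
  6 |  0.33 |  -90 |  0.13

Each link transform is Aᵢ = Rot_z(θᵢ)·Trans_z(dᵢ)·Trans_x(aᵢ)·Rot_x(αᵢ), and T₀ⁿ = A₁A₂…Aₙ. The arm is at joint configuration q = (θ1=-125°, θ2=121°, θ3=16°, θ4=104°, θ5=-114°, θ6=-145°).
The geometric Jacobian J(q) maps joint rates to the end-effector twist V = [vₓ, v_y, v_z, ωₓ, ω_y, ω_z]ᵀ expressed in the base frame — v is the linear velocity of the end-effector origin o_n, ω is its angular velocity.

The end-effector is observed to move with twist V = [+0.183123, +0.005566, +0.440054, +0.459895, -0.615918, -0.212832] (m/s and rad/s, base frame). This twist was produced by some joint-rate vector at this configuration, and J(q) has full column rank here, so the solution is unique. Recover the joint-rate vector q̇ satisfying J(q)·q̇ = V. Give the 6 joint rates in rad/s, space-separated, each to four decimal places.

o_n = [0.4343, -0.0132, 0.7534]
J₁: ẑ×o_n = [0.0132, 0.4343, -0.0000], ω = ẑ
J2: z=[-0.8192, 0.5736, 0.0000] o=[-0.0975, -0.1393, 0.5100] → [0.1396, 0.1993, -0.4082, -0.8192, 0.5736, 0.0000]
J3: z=[-0.8192, 0.5736, 0.0000] o=[-0.0242, 0.1049, 0.9129] → [-0.0915, -0.1307, -0.1662, -0.8192, 0.5736, 0.0000]
J4: z=[0.3912, 0.5587, -0.7314] o=[0.0807, 0.2547, 1.0834] → [-0.3803, -0.1295, -0.3023, 0.3912, 0.5587, -0.7314]
J5: z=[0.3912, 0.5587, -0.7314] o=[0.5244, -0.1942, 0.9778] → [0.0070, 0.1537, 0.1212, 0.3912, 0.5587, -0.7314]
J6: z=[0.3912, 0.5587, -0.7314] o=[0.6231, 0.0133, 1.0524] → [-0.1865, 0.2551, 0.0951, 0.3912, 0.5587, -0.7314]
q̇ = J⁺·V = [-0.4710, -0.2680, -0.4620, -0.7310, -0.1190, 0.4970]

-0.4710 -0.2680 -0.4620 -0.7310 -0.1190 0.4970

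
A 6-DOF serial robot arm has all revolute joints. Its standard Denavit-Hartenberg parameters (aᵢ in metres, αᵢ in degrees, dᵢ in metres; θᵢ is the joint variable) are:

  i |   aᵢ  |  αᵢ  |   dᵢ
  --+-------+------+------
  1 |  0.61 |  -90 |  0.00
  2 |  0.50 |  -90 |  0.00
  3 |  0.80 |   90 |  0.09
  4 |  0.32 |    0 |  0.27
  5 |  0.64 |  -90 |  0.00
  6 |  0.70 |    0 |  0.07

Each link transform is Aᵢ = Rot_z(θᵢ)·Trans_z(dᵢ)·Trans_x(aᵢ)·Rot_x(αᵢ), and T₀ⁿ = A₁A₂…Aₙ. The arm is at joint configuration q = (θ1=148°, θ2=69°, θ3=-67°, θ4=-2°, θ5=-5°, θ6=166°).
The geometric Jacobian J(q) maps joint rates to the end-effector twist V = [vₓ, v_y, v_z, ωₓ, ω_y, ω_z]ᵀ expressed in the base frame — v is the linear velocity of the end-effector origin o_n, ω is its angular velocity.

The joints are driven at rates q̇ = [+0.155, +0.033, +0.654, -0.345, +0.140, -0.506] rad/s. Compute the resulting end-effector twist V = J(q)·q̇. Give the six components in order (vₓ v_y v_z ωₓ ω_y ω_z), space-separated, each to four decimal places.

-0.1685 0.2759 -0.9309 0.1252 0.0443 -0.0531

o_n = [-1.2015, -0.4781, -0.8326]
J₁: ẑ×o_n = [0.4781, -1.2015, 0.0000], ω = ẑ
J2: z=[-0.5299, -0.8480, 0.0000] o=[-0.5173, 0.3233, 0.0000] → [0.7060, -0.4412, -0.1556, -0.5299, -0.8480, 0.0000]
J3: z=[0.7917, -0.4947, -0.3584] o=[-0.6693, 0.4182, -0.4668] → [-0.1402, 0.4803, -0.9729, 0.7917, -0.4947, -0.3584]
J4: z=[0.0727, -0.5062, 0.8594] o=[-1.0832, -0.1915, -0.7909] → [0.2674, -0.0986, -0.0807, 0.0727, -0.5062, 0.8594]
J5: z=[0.0727, -0.5062, 0.8594] o=[-1.2664, -0.5485, -0.6715] → [0.0210, 0.0675, 0.0380, 0.0727, -0.5062, 0.8594]
J6: z=[0.7119, -0.5771, -0.4002] o=[-1.7135, -0.9587, -0.8753] → [0.1677, -0.2353, 0.6376, 0.7119, -0.5771, -0.4002]
V = J·q̇ = [-0.1685, 0.2759, -0.9309, 0.1252, 0.0443, -0.0531]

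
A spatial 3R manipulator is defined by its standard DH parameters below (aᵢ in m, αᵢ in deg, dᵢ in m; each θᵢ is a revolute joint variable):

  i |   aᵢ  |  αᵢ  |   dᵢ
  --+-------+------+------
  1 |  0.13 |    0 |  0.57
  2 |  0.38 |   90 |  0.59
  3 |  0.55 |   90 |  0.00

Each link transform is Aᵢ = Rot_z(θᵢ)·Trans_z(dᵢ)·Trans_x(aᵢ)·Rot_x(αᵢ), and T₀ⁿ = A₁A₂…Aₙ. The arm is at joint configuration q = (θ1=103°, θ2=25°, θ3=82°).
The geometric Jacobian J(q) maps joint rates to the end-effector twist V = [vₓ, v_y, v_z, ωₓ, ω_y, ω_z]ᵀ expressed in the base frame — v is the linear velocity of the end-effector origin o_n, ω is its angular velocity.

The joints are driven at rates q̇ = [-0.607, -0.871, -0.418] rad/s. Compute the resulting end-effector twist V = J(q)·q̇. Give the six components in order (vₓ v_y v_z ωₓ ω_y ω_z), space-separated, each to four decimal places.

0.4685 0.6126 -0.0320 -0.3294 -0.2573 -1.4780

o_n = [-0.3103, 0.4864, 1.7046]
J₁: ẑ×o_n = [-0.4864, -0.3103, 0.0000], ω = ẑ
J2: z=[0.0000, 0.0000, 1.0000] o=[-0.0292, 0.1267, 0.5700] → [-0.3598, -0.2811, 0.0000, 0.0000, 0.0000, 1.0000]
J3: z=[0.7880, 0.6157, 0.0000] o=[-0.2632, 0.4261, 1.1600] → [0.3353, -0.4292, 0.0765, 0.7880, 0.6157, 0.0000]
V = J·q̇ = [0.4685, 0.6126, -0.0320, -0.3294, -0.2573, -1.4780]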